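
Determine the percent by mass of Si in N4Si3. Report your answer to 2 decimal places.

Molar mass = 4(14.01) + 3(28.09) = 140.310 g/mol
Mass of Si per mole = 3 × 28.09 = 84.270 g
% Si = 84.270 / 140.310 × 100 = 60.06%

60.06%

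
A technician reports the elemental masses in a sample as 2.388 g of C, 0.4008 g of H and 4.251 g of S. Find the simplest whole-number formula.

C3H6S2

C: 2.388 g ÷ 12.01 g/mol = 0.1988 mol
H: 0.4008 g ÷ 1.008 g/mol = 0.3976 mol
S: 4.251 g ÷ 32.07 g/mol = 0.1326 mol
Ratios (÷ 0.1326): C 1.500, H 3.000, S 1.000
Multiply by 2: C 3.00, H 6.00, S 2.00 → C3H6S2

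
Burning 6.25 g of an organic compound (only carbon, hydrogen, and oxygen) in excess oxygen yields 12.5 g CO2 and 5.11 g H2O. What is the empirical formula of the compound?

C2H4O

mol C = 12.5 / 44.01 = 0.2840; mass C = 0.2840 × 12.01 = 3.411 g
mol H = 2 × (5.11 / 18.02) = 0.5671; mass H = 0.5671 × 1.008 = 0.5717 g
mass O = 6.25 − (3.983) = 2.267 g → mol O = 0.1417
Divide by the smallest (0.1417 mol O): C 2.004, H 4.003, O 1.000
→ C2H4O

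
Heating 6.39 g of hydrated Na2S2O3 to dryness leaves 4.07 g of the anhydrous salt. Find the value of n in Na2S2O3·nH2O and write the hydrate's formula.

Na2S2O3·5H2O

Mass of water lost = 6.39 − 4.07 = 2.32 g → 2.32 / 18.02 = 0.1287 mol H2O
Molar mass of Na2S2O3 = 158.12 g/mol → mol Na2S2O3 = 4.07 / 158.12 = 0.02574
n = 0.1287 / 0.02574 = 5.00 ≈ 5 → Na2S2O3·5H2O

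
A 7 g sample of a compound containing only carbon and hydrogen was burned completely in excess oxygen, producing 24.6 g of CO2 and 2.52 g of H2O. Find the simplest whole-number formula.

mol C = 24.6 / 44.01 = 0.5590; mass C = 0.5590 × 12.01 = 6.713 g
mol H = 2 × (2.52 / 18.02) = 0.2797; mass H = 0.2797 × 1.008 = 0.2819 g
Smallest is H at 0.2797 mol; normalising gives C 1.999, H 1.000
Ratio ≈ 2:1, so the empirical formula is C2H

C2H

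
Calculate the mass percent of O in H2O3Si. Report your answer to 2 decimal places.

Molar mass = 2(1.008) + 3(16.00) + 1(28.09) = 78.106 g/mol
Mass of O per mole = 3 × 16.00 = 48.000 g
% O = 48.000 / 78.106 × 100 = 61.45%

61.45%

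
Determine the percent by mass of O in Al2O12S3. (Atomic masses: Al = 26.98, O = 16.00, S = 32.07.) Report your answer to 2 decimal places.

Molar mass = 2(26.98) + 12(16.00) + 3(32.07) = 342.170 g/mol
Mass of O per mole = 12 × 16.00 = 192.000 g
% O = 192.000 / 342.170 × 100 = 56.11%

56.11%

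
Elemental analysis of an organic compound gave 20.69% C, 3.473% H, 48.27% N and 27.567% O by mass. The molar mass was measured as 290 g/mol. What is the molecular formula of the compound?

Assume 100 g: 20.69 g C, 3.473 g H, 48.27 g N, 27.567 g O.
n(C) = 20.69/12.01 = 1.723, n(H) = 3.473/1.008 = 3.445, n(N) = 48.27/14.01 = 3.445, n(O) = 27.567/16.00 = 1.723
Divide by the smallest (1.723 mol C): C 1.000, H 2.000, N 2.000, O 1.000
→ CH2N2O
Empirical-formula mass = 58.05 g/mol
n = 290 / 58.05 = 5.00 ≈ 5
Molecular formula = (CH2N2O)×5 = C5H10N10O5

C5H10N10O5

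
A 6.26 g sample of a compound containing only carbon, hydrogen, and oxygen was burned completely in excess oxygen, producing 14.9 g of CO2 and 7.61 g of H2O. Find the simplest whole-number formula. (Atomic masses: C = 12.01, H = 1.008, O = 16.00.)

C4H10O

mol C = 14.9 / 44.01 = 0.3386; mass C = 0.3386 × 12.01 = 4.066 g
mol H = 2 × (7.61 / 18.02) = 0.8446; mass H = 0.8446 × 1.008 = 0.8514 g
mass O = 6.26 − (4.917) = 1.343 g → mol O = 0.08391
Smallest is O at 0.08391 mol; normalising gives C 4.035, H 10.066, O 1.000
Ratio ≈ 4:10:1, so the empirical formula is C4H10O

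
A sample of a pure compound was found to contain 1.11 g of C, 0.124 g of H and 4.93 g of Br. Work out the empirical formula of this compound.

C: 1.11 g ÷ 12.01 g/mol = 0.09242 mol
H: 0.124 g ÷ 1.008 g/mol = 0.123 mol
Br: 4.93 g ÷ 79.90 g/mol = 0.0617 mol
Divide by the smallest (0.0617 mol Br): C 1.498, H 1.994, Br 1.000
×2: C 3.00, H 3.99, Br 2.00 → C3H4Br2

C3H4Br2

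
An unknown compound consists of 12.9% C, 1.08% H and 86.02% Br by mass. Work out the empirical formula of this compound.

CHBr

Assume 100 g: 12.9 g C, 1.08 g H, 86.02 g Br.
n(C) = 12.9/12.01 = 1.074, n(H) = 1.08/1.008 = 1.071, n(Br) = 86.02/79.90 = 1.077
Divide by the smallest (1.071 mol H): C 1.002, H 1.000, Br 1.005
→ CHBr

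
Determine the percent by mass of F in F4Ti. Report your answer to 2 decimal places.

61.35%

Molar mass = 4(19.00) + 1(47.87) = 123.870 g/mol
Mass of F per mole = 4 × 19.00 = 76.000 g
% F = 76.000 / 123.870 × 100 = 61.35%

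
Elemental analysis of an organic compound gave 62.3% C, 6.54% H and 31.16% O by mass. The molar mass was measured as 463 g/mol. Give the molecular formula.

Assume 100 g: 62.3 g C, 6.54 g H, 31.16 g O.
n(C) = 62.3/12.01 = 5.187, n(H) = 6.54/1.008 = 6.488, n(O) = 31.16/16.00 = 1.948
Smallest is O at 1.948 mol; normalising gives C 2.664, H 3.331, O 1.000
Scaling by 3: C 7.99, H 9.99, O 3.00 → C8H10O3
Empirical-formula mass = 154.16 g/mol
n = 463 / 154.16 = 3.00 ≈ 3
Molecular formula = (C8H10O3)×3 = C24H30O9

C24H30O9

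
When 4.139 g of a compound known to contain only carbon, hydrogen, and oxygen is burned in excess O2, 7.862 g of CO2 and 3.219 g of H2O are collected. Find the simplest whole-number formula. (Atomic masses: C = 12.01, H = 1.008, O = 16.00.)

mol C = 7.862 / 44.01 = 0.1786; mass C = 0.1786 × 12.01 = 2.145 g
mol H = 2 × (3.219 / 18.02) = 0.3573; mass H = 0.3573 × 1.008 = 0.3601 g
mass O = 4.139 − (2.506) = 1.633 g → mol O = 0.1021
Divide by the smallest (0.1021 mol O): C 1.750, H 3.500, O 1.000
Scaling by 4: C 7.00, H 14.00, O 4.00 → C7H14O4

C7H14O4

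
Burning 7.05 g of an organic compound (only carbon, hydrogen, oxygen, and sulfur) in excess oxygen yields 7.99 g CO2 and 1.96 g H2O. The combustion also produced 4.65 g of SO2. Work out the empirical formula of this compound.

C5H6O4S2

mol C = 7.99 / 44.01 = 0.1815; mass C = 0.1815 × 12.01 = 2.180 g
mol H = 2 × (1.96 / 18.02) = 0.2175; mass H = 0.2175 × 1.008 = 0.2193 g
mol S = 4.65 / 64.07 = 0.07258; mass S = 2.328 g
mass O = 7.05 − (4.727) = 2.323 g → mol O = 0.1452
Ratios (÷ 0.07258): C 2.501, H 2.997, O 2.000, S 1.000
Multiply by 2: C 5.00, H 5.99, O 4.00, S 2.00 → C5H6O4S2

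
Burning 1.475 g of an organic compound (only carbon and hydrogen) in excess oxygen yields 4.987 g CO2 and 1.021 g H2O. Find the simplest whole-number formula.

mol C = 4.987 / 44.01 = 0.1133; mass C = 0.1133 × 12.01 = 1.361 g
mol H = 2 × (1.021 / 18.02) = 0.1133; mass H = 0.1133 × 1.008 = 0.1142 g
Divide by the smallest (0.1133 mol C): C 1.000, H 1.000
Ratio ≈ 1:1, so the empirical formula is CH

CH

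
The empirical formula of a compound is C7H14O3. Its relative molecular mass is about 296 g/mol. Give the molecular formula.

C14H28O6

Empirical-formula mass = 146.18 g/mol
n = 296 / 146.18 = 2.02 ≈ 2
Molecular formula = (C7H14O3)2 = C14H28O6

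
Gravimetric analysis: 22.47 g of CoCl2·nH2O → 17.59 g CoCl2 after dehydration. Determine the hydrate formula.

CoCl2·2H2O

Mass of water lost = 22.47 − 17.59 = 4.88 g → 4.88 / 18.02 = 0.2708 mol H2O
Molar mass of CoCl2 = 129.83 g/mol → mol CoCl2 = 17.59 / 129.83 = 0.1355
n = 0.2708 / 0.1355 = 2.00 ≈ 2 → CoCl2·2H2O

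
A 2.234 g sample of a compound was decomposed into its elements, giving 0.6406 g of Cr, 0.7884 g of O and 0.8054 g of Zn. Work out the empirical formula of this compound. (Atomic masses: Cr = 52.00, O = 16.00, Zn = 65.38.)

CrO4Zn

Cr: 0.6406 g ÷ 52.00 g/mol = 0.01232 mol
O: 0.7884 g ÷ 16.00 g/mol = 0.04927 mol
Zn: 0.8054 g ÷ 65.38 g/mol = 0.01232 mol
Ratios (÷ 0.01232): Cr 1.000, O 4.000, Zn 1.000
≈ 1:4:1 → CrO4Zn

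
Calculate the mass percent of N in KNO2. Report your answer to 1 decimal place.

Molar mass = 1(39.10) + 1(14.01) + 2(16.00) = 85.110 g/mol
Mass of N per mole = 1 × 14.01 = 14.010 g
% N = 14.010 / 85.110 × 100 = 16.5%

16.5%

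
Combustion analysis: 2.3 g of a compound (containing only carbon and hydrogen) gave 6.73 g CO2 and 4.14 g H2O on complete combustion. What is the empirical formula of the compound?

mol C = 6.73 / 44.01 = 0.1529; mass C = 0.1529 × 12.01 = 1.837 g
mol H = 2 × (4.14 / 18.02) = 0.4595; mass H = 0.4595 × 1.008 = 0.4632 g
Divide by the smallest (0.1529 mol C): C 1.000, H 3.005
→ CH3

CH3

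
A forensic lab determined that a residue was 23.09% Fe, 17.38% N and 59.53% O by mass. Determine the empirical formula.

Assume 100 g: 23.09 g Fe, 17.38 g N, 59.53 g O.
Moles — Fe: 23.09 / 55.85 = 0.4134 mol; N: 17.38 / 14.01 = 1.241 mol; O: 59.53 / 16.00 = 3.721 mol
Smallest is Fe at 0.4134 mol; normalising gives Fe 1.000, N 3.001, O 8.999
→ FeN3O9

FeN3O9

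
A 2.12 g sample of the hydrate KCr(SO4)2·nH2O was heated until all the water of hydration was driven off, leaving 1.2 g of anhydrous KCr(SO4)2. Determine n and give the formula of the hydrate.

Mass of water lost = 2.12 − 1.2 = 0.92 g → 0.92 / 18.02 = 0.05105 mol H2O
Molar mass of KCr(SO4)2 = 283.24 g/mol → mol KCr(SO4)2 = 1.2 / 283.24 = 0.004237
n = 0.05105 / 0.004237 = 12.05 ≈ 12 → KCr(SO4)2·12H2O

KCr(SO4)2·12H2O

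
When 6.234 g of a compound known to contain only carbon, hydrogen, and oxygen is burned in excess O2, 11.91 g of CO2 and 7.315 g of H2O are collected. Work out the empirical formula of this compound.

mol C = 11.91 / 44.01 = 0.2706; mass C = 0.2706 × 12.01 = 3.250 g
mol H = 2 × (7.315 / 18.02) = 0.8119; mass H = 0.8119 × 1.008 = 0.8184 g
mass O = 6.234 − (4.069) = 2.165 g → mol O = 0.1353
Ratios (÷ 0.1353): C 2.000, H 5.999, O 1.000
→ C2H6O

C2H6O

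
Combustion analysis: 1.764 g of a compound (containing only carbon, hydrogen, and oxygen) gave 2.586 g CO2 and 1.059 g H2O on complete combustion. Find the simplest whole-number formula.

mol C = 2.586 / 44.01 = 0.05876; mass C = 0.05876 × 12.01 = 0.7057 g
mol H = 2 × (1.059 / 18.02) = 0.1175; mass H = 0.1175 × 1.008 = 0.1185 g
mass O = 1.764 − (0.8242) = 0.9398 g → mol O = 0.05874
Ratios (÷ 0.05874): C 1.000, H 2.001, O 1.000
≈ 1:2:1 → CH2O

CH2O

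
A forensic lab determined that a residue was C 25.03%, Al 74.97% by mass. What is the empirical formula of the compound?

C3Al4

Assume 100 g: 25.03 g C, 74.97 g Al.
Moles — C: 25.03 / 12.01 = 2.084 mol; Al: 74.97 / 26.98 = 2.779 mol
Ratios (÷ 2.084): C 1.000, Al 1.333
Multiply by 3: C 3.00, Al 4.00 → C3Al4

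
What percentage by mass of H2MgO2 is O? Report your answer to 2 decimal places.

54.86%

Molar mass = 2(1.008) + 1(24.31) + 2(16.00) = 58.326 g/mol
Mass of O per mole = 2 × 16.00 = 32.000 g
% O = 32.000 / 58.326 × 100 = 54.86%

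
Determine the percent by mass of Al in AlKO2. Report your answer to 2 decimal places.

Molar mass = 1(26.98) + 1(39.10) + 2(16.00) = 98.080 g/mol
Mass of Al per mole = 1 × 26.98 = 26.980 g
% Al = 26.980 / 98.080 × 100 = 27.51%

27.51%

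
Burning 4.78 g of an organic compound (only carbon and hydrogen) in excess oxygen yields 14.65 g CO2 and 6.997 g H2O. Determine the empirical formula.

mol C = 14.65 / 44.01 = 0.3329; mass C = 0.3329 × 12.01 = 3.998 g
mol H = 2 × (6.997 / 18.02) = 0.7766; mass H = 0.7766 × 1.008 = 0.7828 g
Ratios (÷ 0.3329): C 1.000, H 2.333
×3: C 3.00, H 7.00 → C3H7

C3H7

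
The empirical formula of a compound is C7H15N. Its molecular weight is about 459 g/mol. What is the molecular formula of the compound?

Empirical-formula mass = 113.20 g/mol
n = 459 / 113.20 = 4.05 ≈ 4
Molecular formula = (C7H15N)4 = C28H60N4

C28H60N4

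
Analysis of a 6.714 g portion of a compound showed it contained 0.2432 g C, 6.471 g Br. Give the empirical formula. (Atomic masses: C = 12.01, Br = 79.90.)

CBr4

n(C) = 0.2432/12.01 = 0.02025, n(Br) = 6.471/79.90 = 0.08099
Divide by the smallest (0.02025 mol C): C 1.000, Br 3.999
→ CBr4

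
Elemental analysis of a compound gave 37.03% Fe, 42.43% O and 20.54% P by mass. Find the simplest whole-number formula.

FeO4P

Assume 100 g: 37.03 g Fe, 42.43 g O, 20.54 g P.
Fe: 37.03 g ÷ 55.85 g/mol = 0.663 mol
O: 42.43 g ÷ 16.00 g/mol = 2.652 mol
P: 20.54 g ÷ 30.97 g/mol = 0.6632 mol
Smallest is Fe at 0.663 mol; normalising gives Fe 1.000, O 4.000, P 1.000
≈ 1:4:1 → FeO4P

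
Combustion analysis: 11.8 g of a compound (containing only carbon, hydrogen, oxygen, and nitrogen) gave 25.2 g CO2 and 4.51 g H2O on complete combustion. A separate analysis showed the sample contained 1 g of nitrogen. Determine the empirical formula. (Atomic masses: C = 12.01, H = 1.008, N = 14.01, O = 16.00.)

C8H7NO3

mol C = 25.2 / 44.01 = 0.5726; mass C = 0.5726 × 12.01 = 6.877 g
mol H = 2 × (4.51 / 18.02) = 0.5006; mass H = 0.5006 × 1.008 = 0.5046 g
mol N = 1 / 14.01 = 0.07138
mass O = 11.8 − (8.381) = 3.419 g → mol O = 0.2137
Smallest is N at 0.07138 mol; normalising gives C 8.022, H 7.013, N 1.000, O 2.993
Ratio ≈ 8:7:1:3, so the empirical formula is C8H7NO3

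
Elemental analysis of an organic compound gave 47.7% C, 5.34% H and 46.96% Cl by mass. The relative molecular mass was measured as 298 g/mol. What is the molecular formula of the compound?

C12H16Cl4

Assume 100 g: 47.7 g C, 5.34 g H, 46.96 g Cl.
n(C) = 47.7/12.01 = 3.972, n(H) = 5.34/1.008 = 5.298, n(Cl) = 46.96/35.45 = 1.325
Divide by the smallest (1.325 mol Cl): C 2.998, H 3.999, Cl 1.000
Ratio ≈ 3:4:1, so the empirical formula is C3H4Cl
Empirical-formula mass = 75.51 g/mol
n = 298 / 75.51 = 3.95 ≈ 4
Molecular formula = (C3H4Cl)×4 = C12H16Cl4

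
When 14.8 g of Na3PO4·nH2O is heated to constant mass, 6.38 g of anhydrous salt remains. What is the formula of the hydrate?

Mass of water lost = 14.8 − 6.38 = 8.42 g → 8.42 / 18.02 = 0.4673 mol H2O
Molar mass of Na3PO4 = 163.94 g/mol → mol Na3PO4 = 6.38 / 163.94 = 0.03892
n = 0.4673 / 0.03892 = 12.01 ≈ 12 → Na3PO4·12H2O

Na3PO4·12H2O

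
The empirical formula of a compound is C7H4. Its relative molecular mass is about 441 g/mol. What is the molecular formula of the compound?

C35H20

Empirical-formula mass = 88.10 g/mol
n = 441 / 88.10 = 5.01 ≈ 5
Molecular formula = (C7H4)5 = C35H20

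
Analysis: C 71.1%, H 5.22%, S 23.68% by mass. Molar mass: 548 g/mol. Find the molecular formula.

Assume 100 g: 71.1 g C, 5.22 g H, 23.68 g S.
n(C) = 71.1/12.01 = 5.92, n(H) = 5.22/1.008 = 5.179, n(S) = 23.68/32.07 = 0.7384
Ratios (÷ 0.7384): C 8.018, H 7.013, S 1.000
→ C8H7S
Empirical-formula mass = 135.21 g/mol
n = 548 / 135.21 = 4.05 ≈ 4
Molecular formula = (C8H7S)×4 = C32H28S4

C32H28S4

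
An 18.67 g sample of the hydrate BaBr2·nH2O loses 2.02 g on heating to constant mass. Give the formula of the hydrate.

BaBr2·2H2O

Mass of anhydrous BaBr2 = 18.67 − 2.02 = 16.65 g
mol H2O = 2.02 / 18.02 = 0.1121
Molar mass of BaBr2 = 297.13 g/mol → mol BaBr2 = 16.65 / 297.13 = 0.05604
n = 0.1121 / 0.05604 = 2.00 ≈ 2 → BaBr2·2H2O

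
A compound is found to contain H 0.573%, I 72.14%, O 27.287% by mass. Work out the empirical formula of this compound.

HIO3

Assume 100 g: 0.573 g H, 72.14 g I, 27.287 g O.
Moles — H: 0.573 / 1.008 = 0.5685 mol; I: 72.14 / 126.90 = 0.5685 mol; O: 27.287 / 16.00 = 1.705 mol
Divide by the smallest (0.5685 mol H): H 1.000, I 1.000, O 3.000
Ratio ≈ 1:1:3, so the empirical formula is HIO3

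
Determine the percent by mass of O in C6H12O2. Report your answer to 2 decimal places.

Molar mass = 6(12.01) + 12(1.008) + 2(16.00) = 116.156 g/mol
Mass of O per mole = 2 × 16.00 = 32.000 g
% O = 32.000 / 116.156 × 100 = 27.55%

27.55%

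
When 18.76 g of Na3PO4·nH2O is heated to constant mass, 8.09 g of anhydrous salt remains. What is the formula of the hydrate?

Na3PO4·12H2O

Mass of water lost = 18.76 − 8.09 = 10.67 g → 10.67 / 18.02 = 0.5921 mol H2O
Molar mass of Na3PO4 = 163.94 g/mol → mol Na3PO4 = 8.09 / 163.94 = 0.04935
n = 0.5921 / 0.04935 = 12.00 ≈ 12 → Na3PO4·12H2O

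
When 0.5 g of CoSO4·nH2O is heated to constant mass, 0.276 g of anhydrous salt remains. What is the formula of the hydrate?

CoSO4·7H2O

Mass of water lost = 0.5 − 0.276 = 0.224 g → 0.224 / 18.02 = 0.01243 mol H2O
Molar mass of CoSO4 = 155.00 g/mol → mol CoSO4 = 0.276 / 155.00 = 0.001781
n = 0.01243 / 0.001781 = 6.98 ≈ 7 → CoSO4·7H2O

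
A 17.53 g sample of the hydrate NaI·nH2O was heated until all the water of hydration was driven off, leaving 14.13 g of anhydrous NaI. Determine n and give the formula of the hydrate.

NaI·2H2O

Mass of water lost = 17.53 − 14.13 = 3.4 g → 3.4 / 18.02 = 0.1887 mol H2O
Molar mass of NaI = 149.89 g/mol → mol NaI = 14.13 / 149.89 = 0.09427
n = 0.1887 / 0.09427 = 2.00 ≈ 2 → NaI·2H2O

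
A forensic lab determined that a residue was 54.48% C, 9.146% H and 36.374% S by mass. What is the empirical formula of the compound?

Assume 100 g: 54.48 g C, 9.146 g H, 36.374 g S.
C: 54.48 g ÷ 12.01 g/mol = 4.536 mol
H: 9.146 g ÷ 1.008 g/mol = 9.073 mol
S: 36.374 g ÷ 32.07 g/mol = 1.134 mol
Ratios (÷ 1.134): C 3.999, H 8.000, S 1.000
Ratio ≈ 4:8:1, so the empirical formula is C4H8S

C4H8S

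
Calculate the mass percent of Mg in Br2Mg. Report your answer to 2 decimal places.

Molar mass = 2(79.90) + 1(24.31) = 184.110 g/mol
Mass of Mg per mole = 1 × 24.31 = 24.310 g
% Mg = 24.310 / 184.110 × 100 = 13.20%

13.20%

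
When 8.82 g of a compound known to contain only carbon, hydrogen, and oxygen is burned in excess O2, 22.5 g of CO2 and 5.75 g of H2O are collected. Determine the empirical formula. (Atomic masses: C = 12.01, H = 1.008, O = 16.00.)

C4H5O

mol C = 22.5 / 44.01 = 0.5112; mass C = 0.5112 × 12.01 = 6.140 g
mol H = 2 × (5.75 / 18.02) = 0.6382; mass H = 0.6382 × 1.008 = 0.6433 g
mass O = 8.82 − (6.783) = 2.037 g → mol O = 0.1273
Divide by the smallest (0.1273 mol O): C 4.016, H 5.014, O 1.000
≈ 4:5:1 → C4H5O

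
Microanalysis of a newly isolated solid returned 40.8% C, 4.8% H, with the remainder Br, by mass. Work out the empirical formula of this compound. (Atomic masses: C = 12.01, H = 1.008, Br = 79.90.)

Assume 100 g: 40.8 g C, 4.8 g H, 54.4 g Br.
C: 40.8 g ÷ 12.01 g/mol = 3.397 mol
H: 4.8 g ÷ 1.008 g/mol = 4.762 mol
Br: 54.4 g ÷ 79.90 g/mol = 0.6809 mol
Divide by the smallest (0.6809 mol Br): C 4.990, H 6.994, Br 1.000
→ C5H7Br

C5H7Br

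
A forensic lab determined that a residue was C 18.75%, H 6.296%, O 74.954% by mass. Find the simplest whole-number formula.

Assume 100 g: 18.75 g C, 6.296 g H, 74.954 g O.
n(C) = 18.75/12.01 = 1.561, n(H) = 6.296/1.008 = 6.246, n(O) = 74.954/16.00 = 4.685
Ratios (÷ 1.561): C 1.000, H 4.001, O 3.001
Ratio ≈ 1:4:3, so the empirical formula is CH4O3

CH4O3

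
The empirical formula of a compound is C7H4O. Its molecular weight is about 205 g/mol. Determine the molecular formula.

Empirical-formula mass = 104.10 g/mol
n = 205 / 104.10 = 1.97 ≈ 2
Molecular formula = (C7H4O)2 = C14H8O2

C14H8O2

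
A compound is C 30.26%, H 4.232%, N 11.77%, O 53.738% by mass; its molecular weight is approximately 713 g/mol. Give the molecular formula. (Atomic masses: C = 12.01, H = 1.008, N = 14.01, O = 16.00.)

C18H30N6O24

Assume 100 g: 30.26 g C, 4.232 g H, 11.77 g N, 53.738 g O.
C: 30.26 g ÷ 12.01 g/mol = 2.52 mol
H: 4.232 g ÷ 1.008 g/mol = 4.198 mol
N: 11.77 g ÷ 14.01 g/mol = 0.8401 mol
O: 53.738 g ÷ 16.00 g/mol = 3.359 mol
Ratios (÷ 0.8401): C 2.999, H 4.997, N 1.000, O 3.998
≈ 3:5:1:4 → C3H5NO4
Empirical-formula mass = 119.08 g/mol
n = 713 / 119.08 = 5.99 ≈ 6
Molecular formula = (C3H5NO4)×6 = C18H30N6O24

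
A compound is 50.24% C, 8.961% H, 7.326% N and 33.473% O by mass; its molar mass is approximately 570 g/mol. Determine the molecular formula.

Assume 100 g: 50.24 g C, 8.961 g H, 7.326 g N, 33.473 g O.
n(C) = 50.24/12.01 = 4.183, n(H) = 8.961/1.008 = 8.89, n(N) = 7.326/14.01 = 0.5229, n(O) = 33.473/16.00 = 2.092
Ratios (÷ 0.5229): C 8.000, H 17.001, N 1.000, O 4.001
→ C8H17NO4
Empirical-formula mass = 191.23 g/mol
n = 570 / 191.23 = 2.98 ≈ 3
Molecular formula = (C8H17NO4)×3 = C24H51N3O12

C24H51N3O12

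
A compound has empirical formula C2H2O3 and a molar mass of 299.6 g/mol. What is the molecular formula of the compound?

Empirical-formula mass = 74.04 g/mol
n = 299.6 / 74.04 = 4.05 ≈ 4
Molecular formula = (C2H2O3)4 = C8H8O12

C8H8O12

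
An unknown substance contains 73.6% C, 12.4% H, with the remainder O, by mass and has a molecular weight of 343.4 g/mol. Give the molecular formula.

C21H42O3

Assume 100 g: 73.6 g C, 12.4 g H, 14 g O.
C: 73.6 g ÷ 12.01 g/mol = 6.128 mol
H: 12.4 g ÷ 1.008 g/mol = 12.3 mol
O: 14 g ÷ 16.00 g/mol = 0.875 mol
Ratios (÷ 0.875): C 7.004, H 14.059, O 1.000
≈ 7:14:1 → C7H14O
Empirical-formula mass = 114.18 g/mol
n = 343.4 / 114.18 = 3.01 ≈ 3
Molecular formula = (C7H14O)×3 = C21H42O3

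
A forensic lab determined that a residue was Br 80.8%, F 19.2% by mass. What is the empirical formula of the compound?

Assume 100 g: 80.8 g Br, 19.2 g F.
Moles — Br: 80.8 / 79.90 = 1.011 mol; F: 19.2 / 19.00 = 1.011 mol
Ratios (÷ 1.011): Br 1.001, F 1.000
Ratio ≈ 1:1, so the empirical formula is BrF

BrF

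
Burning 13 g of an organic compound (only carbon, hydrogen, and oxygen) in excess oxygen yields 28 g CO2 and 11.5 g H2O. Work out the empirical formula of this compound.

C5H10O2

mol C = 28 / 44.01 = 0.6362; mass C = 0.6362 × 12.01 = 7.641 g
mol H = 2 × (11.5 / 18.02) = 1.276; mass H = 1.276 × 1.008 = 1.287 g
mass O = 13 − (8.928) = 4.072 g → mol O = 0.2545
Divide by the smallest (0.2545 mol O): C 2.500, H 5.015, O 1.000
Multiply by 2: C 5.00, H 10.03, O 2.00 → C5H10O2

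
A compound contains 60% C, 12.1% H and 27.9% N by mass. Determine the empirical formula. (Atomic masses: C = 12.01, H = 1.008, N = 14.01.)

Assume 100 g: 60 g C, 12.1 g H, 27.9 g N.
n(C) = 60/12.01 = 4.996, n(H) = 12.1/1.008 = 12, n(N) = 27.9/14.01 = 1.991
Ratios (÷ 1.991): C 2.509, H 6.028, N 1.000
Scaling by 2: C 5.02, H 12.06, N 2.00 → C5H12N2

C5H12N2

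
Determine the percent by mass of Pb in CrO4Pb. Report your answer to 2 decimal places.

Molar mass = 1(52.00) + 4(16.00) + 1(207.2) = 323.200 g/mol
Mass of Pb per mole = 1 × 207.2 = 207.200 g
% Pb = 207.200 / 323.200 × 100 = 64.11%

64.11%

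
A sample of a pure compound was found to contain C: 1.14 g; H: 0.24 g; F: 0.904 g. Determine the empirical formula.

n(C) = 1.14/12.01 = 0.09492, n(H) = 0.24/1.008 = 0.2381, n(F) = 0.904/19.00 = 0.04758
Divide by the smallest (0.04758 mol F): C 1.995, H 5.004, F 1.000
≈ 2:5:1 → C2H5F

C2H5F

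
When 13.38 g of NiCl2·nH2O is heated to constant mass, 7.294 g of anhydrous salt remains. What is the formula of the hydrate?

NiCl2·6H2O

Mass of water lost = 13.38 − 7.294 = 6.086 g → 6.086 / 18.02 = 0.3377 mol H2O
Molar mass of NiCl2 = 129.59 g/mol → mol NiCl2 = 7.294 / 129.59 = 0.05629
n = 0.3377 / 0.05629 = 6.00 ≈ 6 → NiCl2·6H2O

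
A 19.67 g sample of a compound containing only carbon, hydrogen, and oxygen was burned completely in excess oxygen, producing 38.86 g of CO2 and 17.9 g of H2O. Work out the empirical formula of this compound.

mol C = 38.86 / 44.01 = 0.8830; mass C = 0.8830 × 12.01 = 10.60 g
mol H = 2 × (17.9 / 18.02) = 1.987; mass H = 1.987 × 1.008 = 2.003 g
mass O = 19.67 − (12.61) = 7.063 g → mol O = 0.4414
Divide by the smallest (0.4414 mol O): C 2.000, H 4.501, O 1.000
Scaling by 2: C 4.00, H 9.00, O 2.00 → C4H9O2

C4H9O2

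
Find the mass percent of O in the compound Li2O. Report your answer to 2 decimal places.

Molar mass = 2(6.94) + 1(16.00) = 29.880 g/mol
Mass of O per mole = 1 × 16.00 = 16.000 g
% O = 16.000 / 29.880 × 100 = 53.55%

53.55%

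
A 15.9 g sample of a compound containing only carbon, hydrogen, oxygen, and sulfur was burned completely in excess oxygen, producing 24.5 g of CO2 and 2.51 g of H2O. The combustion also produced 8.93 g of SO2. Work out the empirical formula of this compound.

mol C = 24.5 / 44.01 = 0.5567; mass C = 0.5567 × 12.01 = 6.686 g
mol H = 2 × (2.51 / 18.02) = 0.2786; mass H = 0.2786 × 1.008 = 0.2808 g
mol S = 8.93 / 64.07 = 0.1394; mass S = 4.470 g
mass O = 15.9 − (11.44) = 4.463 g → mol O = 0.2790
Divide by the smallest (0.1394 mol S): C 3.994, H 1.999, O 2.001, S 1.000
→ C4H2O2S

C4H2O2S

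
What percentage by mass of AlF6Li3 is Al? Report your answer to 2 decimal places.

16.67%

Molar mass = 1(26.98) + 6(19.00) + 3(6.94) = 161.800 g/mol
Mass of Al per mole = 1 × 26.98 = 26.980 g
% Al = 26.980 / 161.800 × 100 = 16.67%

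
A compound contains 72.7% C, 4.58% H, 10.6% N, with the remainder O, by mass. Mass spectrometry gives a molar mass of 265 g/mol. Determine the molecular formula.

C16H12N2O2

Assume 100 g: 72.7 g C, 4.58 g H, 10.6 g N, 12.12 g O.
n(C) = 72.7/12.01 = 6.053, n(H) = 4.58/1.008 = 4.544, n(N) = 10.6/14.01 = 0.7566, n(O) = 12.12/16.00 = 0.7575
Ratios (÷ 0.7566): C 8.001, H 6.005, N 1.000, O 1.001
≈ 8:6:1:1 → C8H6NO
Empirical-formula mass = 132.14 g/mol
n = 265 / 132.14 = 2.01 ≈ 2
Molecular formula = (C8H6NO)×2 = C16H12N2O2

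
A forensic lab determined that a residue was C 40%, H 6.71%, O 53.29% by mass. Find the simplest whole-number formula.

CH2O

Assume 100 g: 40 g C, 6.71 g H, 53.29 g O.
Moles — C: 40 / 12.01 = 3.331 mol; H: 6.71 / 1.008 = 6.657 mol; O: 53.29 / 16.00 = 3.331 mol
Ratios (÷ 3.331): C 1.000, H 1.999, O 1.000
Ratio ≈ 1:2:1, so the empirical formula is CH2O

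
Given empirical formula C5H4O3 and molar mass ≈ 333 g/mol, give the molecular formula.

C15H12O9

Empirical-formula mass = 112.08 g/mol
n = 333 / 112.08 = 2.97 ≈ 3
Molecular formula = (C5H4O3)3 = C15H12O9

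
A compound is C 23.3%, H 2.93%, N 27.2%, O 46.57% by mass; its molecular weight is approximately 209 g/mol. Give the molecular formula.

C4H6N4O6

Assume 100 g: 23.3 g C, 2.93 g H, 27.2 g N, 46.57 g O.
Moles — C: 23.3 / 12.01 = 1.94 mol; H: 2.93 / 1.008 = 2.907 mol; N: 27.2 / 14.01 = 1.941 mol; O: 46.57 / 16.00 = 2.911 mol
Divide by the smallest (1.94 mol C): C 1.000, H 1.498, N 1.001, O 1.500
Scaling by 2: C 2.00, H 3.00, N 2.00, O 3.00 → C2H3N2O3
Empirical-formula mass = 103.06 g/mol
n = 209 / 103.06 = 2.03 ≈ 2
Molecular formula = (C2H3N2O3)×2 = C4H6N4O6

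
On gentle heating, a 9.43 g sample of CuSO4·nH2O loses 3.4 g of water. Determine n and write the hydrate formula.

CuSO4·5H2O

Mass of anhydrous CuSO4 = 9.43 − 3.4 = 6.03 g
mol H2O = 3.4 / 18.02 = 0.1887
Molar mass of CuSO4 = 159.62 g/mol → mol CuSO4 = 6.03 / 159.62 = 0.03778
n = 0.1887 / 0.03778 = 4.99 ≈ 5 → CuSO4·5H2O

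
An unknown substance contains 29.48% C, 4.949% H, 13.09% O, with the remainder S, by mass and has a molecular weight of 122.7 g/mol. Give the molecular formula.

C3H6OS2

Assume 100 g: 29.48 g C, 4.949 g H, 13.09 g O, 52.481 g S.
n(C) = 29.48/12.01 = 2.455, n(H) = 4.949/1.008 = 4.91, n(O) = 13.09/16.00 = 0.8181, n(S) = 52.481/32.07 = 1.636
Smallest is O at 0.8181 mol; normalising gives C 3.000, H 6.001, O 1.000, S 2.000
→ C3H6OS2
Empirical-formula mass = 122.22 g/mol
n = 122.7 / 122.22 = 1.00 ≈ 1
Molecular formula = empirical formula = C3H6OS2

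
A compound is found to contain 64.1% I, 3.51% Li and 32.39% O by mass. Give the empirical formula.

Assume 100 g: 64.1 g I, 3.51 g Li, 32.39 g O.
Moles — I: 64.1 / 126.90 = 0.5051 mol; Li: 3.51 / 6.94 = 0.5058 mol; O: 32.39 / 16.00 = 2.024 mol
Divide by the smallest (0.5051 mol I): I 1.000, Li 1.001, O 4.008
Ratio ≈ 1:1:4, so the empirical formula is ILiO4

ILiO4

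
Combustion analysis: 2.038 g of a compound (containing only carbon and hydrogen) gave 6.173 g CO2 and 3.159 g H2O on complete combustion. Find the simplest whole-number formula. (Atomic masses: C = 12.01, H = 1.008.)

mol C = 6.173 / 44.01 = 0.1403; mass C = 0.1403 × 12.01 = 1.685 g
mol H = 2 × (3.159 / 18.02) = 0.3506; mass H = 0.3506 × 1.008 = 0.3534 g
Divide by the smallest (0.1403 mol C): C 1.000, H 2.500
Scaling by 2: C 2.00, H 5.00 → C2H5

C2H5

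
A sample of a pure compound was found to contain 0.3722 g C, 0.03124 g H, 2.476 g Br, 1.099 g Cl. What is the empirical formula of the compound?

CHBrCl

n(C) = 0.3722/12.01 = 0.03099, n(H) = 0.03124/1.008 = 0.03099, n(Br) = 2.476/79.90 = 0.03099, n(Cl) = 1.099/35.45 = 0.031
Ratios (÷ 0.03099): C 1.000, H 1.000, Br 1.000, Cl 1.000
≈ 1:1:1:1 → CHBrCl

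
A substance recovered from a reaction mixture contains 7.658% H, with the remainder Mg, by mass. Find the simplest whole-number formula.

Assume 100 g: 7.658 g H, 92.342 g Mg.
H: 7.658 g ÷ 1.008 g/mol = 7.597 mol
Mg: 92.342 g ÷ 24.31 g/mol = 3.799 mol
Divide by the smallest (3.799 mol Mg): H 2.000, Mg 1.000
Ratio ≈ 2:1, so the empirical formula is H2Mg

H2Mg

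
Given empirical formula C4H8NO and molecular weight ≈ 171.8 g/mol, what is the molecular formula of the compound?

Empirical-formula mass = 86.11 g/mol
n = 171.8 / 86.11 = 2.00 ≈ 2
Molecular formula = (C4H8NO)2 = C8H16N2O2

C8H16N2O2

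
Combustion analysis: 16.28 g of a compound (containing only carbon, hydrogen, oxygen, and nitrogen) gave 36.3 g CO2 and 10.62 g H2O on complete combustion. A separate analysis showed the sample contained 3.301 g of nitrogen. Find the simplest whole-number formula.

C7H10N2O

mol C = 36.3 / 44.01 = 0.8248; mass C = 0.8248 × 12.01 = 9.906 g
mol H = 2 × (10.62 / 18.02) = 1.179; mass H = 1.179 × 1.008 = 1.188 g
mol N = 3.301 / 14.01 = 0.2356
mass O = 16.28 − (14.40) = 1.885 g → mol O = 0.1178
Smallest is O at 0.1178 mol; normalising gives C 7.002, H 10.005, N 2.000, O 1.000
Ratio ≈ 7:10:2:1, so the empirical formula is C7H10N2O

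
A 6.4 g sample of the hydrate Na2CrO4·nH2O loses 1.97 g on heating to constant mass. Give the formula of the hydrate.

Na2CrO4·4H2O

Mass of anhydrous Na2CrO4 = 6.4 − 1.97 = 4.43 g
mol H2O = 1.97 / 18.02 = 0.1093
Molar mass of Na2CrO4 = 161.98 g/mol → mol Na2CrO4 = 4.43 / 161.98 = 0.02735
n = 0.1093 / 0.02735 = 4.00 ≈ 4 → Na2CrO4·4H2O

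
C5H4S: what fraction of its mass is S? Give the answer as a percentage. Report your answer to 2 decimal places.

Molar mass = 5(12.01) + 4(1.008) + 1(32.07) = 96.152 g/mol
Mass of S per mole = 1 × 32.07 = 32.070 g
% S = 32.070 / 96.152 × 100 = 33.35%

33.35%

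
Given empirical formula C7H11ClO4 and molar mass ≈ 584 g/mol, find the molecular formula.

C21H33Cl3O12

Empirical-formula mass = 194.61 g/mol
n = 584 / 194.61 = 3.00 ≈ 3
Molecular formula = (C7H11ClO4)3 = C21H33Cl3O12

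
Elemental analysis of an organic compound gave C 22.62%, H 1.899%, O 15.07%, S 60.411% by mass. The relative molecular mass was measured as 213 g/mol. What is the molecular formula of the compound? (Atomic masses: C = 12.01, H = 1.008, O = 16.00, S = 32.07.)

Assume 100 g: 22.62 g C, 1.899 g H, 15.07 g O, 60.411 g S.
C: 22.62 g ÷ 12.01 g/mol = 1.883 mol
H: 1.899 g ÷ 1.008 g/mol = 1.884 mol
O: 15.07 g ÷ 16.00 g/mol = 0.9419 mol
S: 60.411 g ÷ 32.07 g/mol = 1.884 mol
Smallest is O at 0.9419 mol; normalising gives C 2.000, H 2.000, O 1.000, S 2.000
→ C2H2OS2
Empirical-formula mass = 106.18 g/mol
n = 213 / 106.18 = 2.01 ≈ 2
Molecular formula = (C2H2OS2)×2 = C4H4O2S4

C4H4O2S4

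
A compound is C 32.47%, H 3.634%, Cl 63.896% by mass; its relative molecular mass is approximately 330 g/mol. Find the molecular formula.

C9H12Cl6

Assume 100 g: 32.47 g C, 3.634 g H, 63.896 g Cl.
Moles — C: 32.47 / 12.01 = 2.704 mol; H: 3.634 / 1.008 = 3.605 mol; Cl: 63.896 / 35.45 = 1.802 mol
Divide by the smallest (1.802 mol Cl): C 1.500, H 2.000, Cl 1.000
Scaling by 2: C 3.00, H 4.00, Cl 2.00 → C3H4Cl2
Empirical-formula mass = 110.96 g/mol
n = 330 / 110.96 = 2.97 ≈ 3
Molecular formula = (C3H4Cl2)×3 = C9H12Cl6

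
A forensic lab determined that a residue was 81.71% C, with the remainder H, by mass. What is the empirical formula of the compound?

C3H8

Assume 100 g: 81.71 g C, 18.29 g H.
n(C) = 81.71/12.01 = 6.803, n(H) = 18.29/1.008 = 18.14
Ratios (÷ 6.803): C 1.000, H 2.667
×3: C 3.00, H 8.00 → C3H8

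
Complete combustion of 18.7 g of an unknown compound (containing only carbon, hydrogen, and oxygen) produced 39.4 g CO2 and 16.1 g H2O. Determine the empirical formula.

mol C = 39.4 / 44.01 = 0.8953; mass C = 0.8953 × 12.01 = 10.75 g
mol H = 2 × (16.1 / 18.02) = 1.787; mass H = 1.787 × 1.008 = 1.801 g
mass O = 18.7 − (12.55) = 6.147 g → mol O = 0.3842
Divide by the smallest (0.3842 mol O): C 2.330, H 4.651, O 1.000
Scaling by 3: C 6.99, H 13.95, O 3.00 → C7H14O3

C7H14O3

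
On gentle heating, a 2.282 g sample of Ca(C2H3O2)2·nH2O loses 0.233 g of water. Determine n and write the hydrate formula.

Ca(C2H3O2)2·H2O

Mass of anhydrous Ca(C2H3O2)2 = 2.282 − 0.233 = 2.049 g
mol H2O = 0.233 / 18.02 = 0.01293
Molar mass of Ca(C2H3O2)2 = 158.17 g/mol → mol Ca(C2H3O2)2 = 2.049 / 158.17 = 0.01295
n = 0.01293 / 0.01295 = 1.00 ≈ 1 → Ca(C2H3O2)2·H2O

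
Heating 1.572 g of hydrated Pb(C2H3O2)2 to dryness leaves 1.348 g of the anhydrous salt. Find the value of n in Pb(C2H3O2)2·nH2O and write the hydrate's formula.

Pb(C2H3O2)2·3H2O

Mass of water lost = 1.572 − 1.348 = 0.224 g → 0.224 / 18.02 = 0.01243 mol H2O
Molar mass of Pb(C2H3O2)2 = 325.29 g/mol → mol Pb(C2H3O2)2 = 1.348 / 325.29 = 0.004144
n = 0.01243 / 0.004144 = 3.00 ≈ 3 → Pb(C2H3O2)2·3H2O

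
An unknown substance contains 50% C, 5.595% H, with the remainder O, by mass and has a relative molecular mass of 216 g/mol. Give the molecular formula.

C9H12O6

Assume 100 g: 50 g C, 5.595 g H, 44.405 g O.
C: 50 g ÷ 12.01 g/mol = 4.163 mol
H: 5.595 g ÷ 1.008 g/mol = 5.551 mol
O: 44.405 g ÷ 16.00 g/mol = 2.775 mol
Smallest is O at 2.775 mol; normalising gives C 1.500, H 2.000, O 1.000
Scaling by 2: C 3.00, H 4.00, O 2.00 → C3H4O2
Empirical-formula mass = 72.06 g/mol
n = 216 / 72.06 = 3.00 ≈ 3
Molecular formula = (C3H4O2)×3 = C9H12O6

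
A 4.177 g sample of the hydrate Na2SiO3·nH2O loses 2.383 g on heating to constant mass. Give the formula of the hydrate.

Na2SiO3·9H2O

Mass of anhydrous Na2SiO3 = 4.177 − 2.383 = 1.794 g
mol H2O = 2.383 / 18.02 = 0.1322
Molar mass of Na2SiO3 = 122.07 g/mol → mol Na2SiO3 = 1.794 / 122.07 = 0.0147
n = 0.1322 / 0.0147 = 9.00 ≈ 9 → Na2SiO3·9H2O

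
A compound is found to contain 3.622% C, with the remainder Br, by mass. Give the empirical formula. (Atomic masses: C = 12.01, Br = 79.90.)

CBr4

Assume 100 g: 3.622 g C, 96.378 g Br.
Moles — C: 3.622 / 12.01 = 0.3016 mol; Br: 96.378 / 79.90 = 1.206 mol
Smallest is C at 0.3016 mol; normalising gives C 1.000, Br 4.000
Ratio ≈ 1:4, so the empirical formula is CBr4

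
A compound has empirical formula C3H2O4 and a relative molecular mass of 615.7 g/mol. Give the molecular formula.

C18H12O24

Empirical-formula mass = 102.05 g/mol
n = 615.7 / 102.05 = 6.03 ≈ 6
Molecular formula = (C3H2O4)6 = C18H12O24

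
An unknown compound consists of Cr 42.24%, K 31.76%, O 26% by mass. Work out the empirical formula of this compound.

CrKO2

Assume 100 g: 42.24 g Cr, 31.76 g K, 26 g O.
n(Cr) = 42.24/52.00 = 0.8123, n(K) = 31.76/39.10 = 0.8123, n(O) = 26/16.00 = 1.625
Smallest is K at 0.8123 mol; normalising gives Cr 1.000, K 1.000, O 2.001
Ratio ≈ 1:1:2, so the empirical formula is CrKO2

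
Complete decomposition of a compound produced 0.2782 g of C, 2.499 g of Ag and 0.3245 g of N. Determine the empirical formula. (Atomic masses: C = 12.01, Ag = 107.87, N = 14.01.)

CAgN

C: 0.2782 g ÷ 12.01 g/mol = 0.02316 mol
Ag: 2.499 g ÷ 107.87 g/mol = 0.02317 mol
N: 0.3245 g ÷ 14.01 g/mol = 0.02316 mol
Divide by the smallest (0.02316 mol N): C 1.000, Ag 1.000, N 1.000
→ CAgN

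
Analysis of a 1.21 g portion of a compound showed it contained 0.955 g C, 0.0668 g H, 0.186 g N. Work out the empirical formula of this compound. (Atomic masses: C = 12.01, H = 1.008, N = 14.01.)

Moles — C: 0.955 / 12.01 = 0.07952 mol; H: 0.0668 / 1.008 = 0.06627 mol; N: 0.186 / 14.01 = 0.01328 mol
Divide by the smallest (0.01328 mol N): C 5.989, H 4.992, N 1.000
≈ 6:5:1 → C6H5N

C6H5N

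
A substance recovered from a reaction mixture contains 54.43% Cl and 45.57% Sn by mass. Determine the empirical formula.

Assume 100 g: 54.43 g Cl, 45.57 g Sn.
Moles — Cl: 54.43 / 35.45 = 1.535 mol; Sn: 45.57 / 118.71 = 0.3839 mol
Smallest is Sn at 0.3839 mol; normalising gives Cl 4.000, Sn 1.000
→ Cl4Sn

Cl4Sn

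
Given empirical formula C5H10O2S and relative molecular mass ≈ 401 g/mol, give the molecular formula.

C15H30O6S3

Empirical-formula mass = 134.20 g/mol
n = 401 / 134.20 = 2.99 ≈ 3
Molecular formula = (C5H10O2S)3 = C15H30O6S3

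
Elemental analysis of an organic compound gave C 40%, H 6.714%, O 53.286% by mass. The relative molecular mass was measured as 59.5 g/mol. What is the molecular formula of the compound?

C2H4O2

Assume 100 g: 40 g C, 6.714 g H, 53.286 g O.
n(C) = 40/12.01 = 3.331, n(H) = 6.714/1.008 = 6.661, n(O) = 53.286/16.00 = 3.33
Smallest is O at 3.33 mol; normalising gives C 1.000, H 2.000, O 1.000
≈ 1:2:1 → CH2O
Empirical-formula mass = 30.03 g/mol
n = 59.5 / 30.03 = 1.98 ≈ 2
Molecular formula = (CH2O)×2 = C2H4O2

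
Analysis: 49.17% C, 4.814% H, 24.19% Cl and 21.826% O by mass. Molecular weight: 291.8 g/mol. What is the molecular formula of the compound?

Assume 100 g: 49.17 g C, 4.814 g H, 24.19 g Cl, 21.826 g O.
n(C) = 49.17/12.01 = 4.094, n(H) = 4.814/1.008 = 4.776, n(Cl) = 24.19/35.45 = 0.6824, n(O) = 21.826/16.00 = 1.364
Divide by the smallest (0.6824 mol Cl): C 6.000, H 6.999, Cl 1.000, O 1.999
→ C6H7ClO2
Empirical-formula mass = 146.57 g/mol
n = 291.8 / 146.57 = 1.99 ≈ 2
Molecular formula = (C6H7ClO2)×2 = C12H14Cl2O4

C12H14Cl2O4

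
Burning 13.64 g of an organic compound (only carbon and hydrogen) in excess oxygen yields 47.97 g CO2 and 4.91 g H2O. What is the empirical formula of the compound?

mol C = 47.97 / 44.01 = 1.090; mass C = 1.090 × 12.01 = 13.09 g
mol H = 2 × (4.91 / 18.02) = 0.5450; mass H = 0.5450 × 1.008 = 0.5493 g
Smallest is H at 0.545 mol; normalising gives C 2.000, H 1.000
→ C2H

C2H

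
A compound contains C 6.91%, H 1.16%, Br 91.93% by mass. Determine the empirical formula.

CH2Br2

Assume 100 g: 6.91 g C, 1.16 g H, 91.93 g Br.
Moles — C: 6.91 / 12.01 = 0.5754 mol; H: 1.16 / 1.008 = 1.151 mol; Br: 91.93 / 79.90 = 1.151 mol
Ratios (÷ 0.5754): C 1.000, H 2.000, Br 2.000
→ CH2Br2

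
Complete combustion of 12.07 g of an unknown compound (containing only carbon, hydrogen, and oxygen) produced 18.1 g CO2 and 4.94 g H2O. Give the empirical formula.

mol C = 18.1 / 44.01 = 0.4113; mass C = 0.4113 × 12.01 = 4.939 g
mol H = 2 × (4.94 / 18.02) = 0.5483; mass H = 0.5483 × 1.008 = 0.5527 g
mass O = 12.07 − (5.492) = 6.578 g → mol O = 0.4111
Smallest is O at 0.4111 mol; normalising gives C 1.000, H 1.334, O 1.000
Scaling by 3: C 3.00, H 4.00, O 3.00 → C3H4O3

C3H4O3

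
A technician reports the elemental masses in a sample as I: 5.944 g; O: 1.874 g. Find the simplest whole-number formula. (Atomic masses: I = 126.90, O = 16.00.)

I: 5.944 g ÷ 126.90 g/mol = 0.04684 mol
O: 1.874 g ÷ 16.00 g/mol = 0.1171 mol
Smallest is I at 0.04684 mol; normalising gives I 1.000, O 2.501
Multiply by 2: I 2.00, O 5.00 → I2O5

I2O5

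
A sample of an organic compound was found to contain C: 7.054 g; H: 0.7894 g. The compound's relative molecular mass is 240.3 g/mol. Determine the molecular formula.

C: 7.054 g ÷ 12.01 g/mol = 0.5873 mol
H: 0.7894 g ÷ 1.008 g/mol = 0.7831 mol
Smallest is C at 0.5873 mol; normalising gives C 1.000, H 1.333
Scaling by 3: C 3.00, H 4.00 → C3H4
Empirical-formula mass = 40.06 g/mol
n = 240.3 / 40.06 = 6.00 ≈ 6
Molecular formula = (C3H4)×6 = C18H24

C18H24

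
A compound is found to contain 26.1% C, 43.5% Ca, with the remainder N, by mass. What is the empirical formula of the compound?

C2CaN2

Assume 100 g: 26.1 g C, 43.5 g Ca, 30.4 g N.
Moles — C: 26.1 / 12.01 = 2.173 mol; Ca: 43.5 / 40.08 = 1.085 mol; N: 30.4 / 14.01 = 2.17 mol
Smallest is Ca at 1.085 mol; normalising gives C 2.002, Ca 1.000, N 1.999
Ratio ≈ 2:1:2, so the empirical formula is C2CaN2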